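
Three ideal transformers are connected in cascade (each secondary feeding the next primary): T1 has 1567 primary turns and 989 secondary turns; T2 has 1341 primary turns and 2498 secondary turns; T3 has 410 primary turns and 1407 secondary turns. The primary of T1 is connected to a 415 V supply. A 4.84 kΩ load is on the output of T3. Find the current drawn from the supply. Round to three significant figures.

After T1: V = 415.00 × 989/1567 = 261.92 V.
After T2: V = 261.92 × 2498/1341 = 487.91 V.
After T3: V = 487.91 × 1407/410 = 1674.4 V.
I_load = 1674.4/4840 = 0.34594 A, so P_out = 1674.4 × 0.34594 = 579.23 W.
All ideal ⇒ P_in = P_out, so I_supply = 579.23/415 = 1.40 A.

I_supply ≈ 1.40 A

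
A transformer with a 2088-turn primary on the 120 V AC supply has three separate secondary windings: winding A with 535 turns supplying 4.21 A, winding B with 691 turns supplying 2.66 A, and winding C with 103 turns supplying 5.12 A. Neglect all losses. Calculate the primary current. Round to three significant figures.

V_A = 120 × 535/2088 = 30.747 V; V_B = 120 × 691/2088 = 39.713 V; V_C = 120 × 103/2088 = 5.9195 V.
P_out = V_A I_A + V_B I_B + V_C I_C = 30.747×4.21 + 39.713×2.66 + 5.9195×5.12 = 129.45 + 105.64 + 30.308 = 265.39 W.
Ideal ⇒ P_in = P_out, so I_p = P_out/V_p = 265.39/120 = 2.21 A.

I_p ≈ 2.21 A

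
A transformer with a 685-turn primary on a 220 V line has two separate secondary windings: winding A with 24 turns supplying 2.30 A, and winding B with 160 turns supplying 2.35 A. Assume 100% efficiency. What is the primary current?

V_A = 220 × 24/685 = 7.7080 V; V_B = 220 × 160/685 = 51.387 V.
P_out = V_A I_A + V_B I_B = 7.7080×2.30 + 51.387×2.35 = 17.728 + 120.76 = 138.49 W.
Ideal ⇒ P_in = P_out, so I_p = P_out/V_p = 138.49/220 = 0.629 A.

I_p ≈ 0.629 A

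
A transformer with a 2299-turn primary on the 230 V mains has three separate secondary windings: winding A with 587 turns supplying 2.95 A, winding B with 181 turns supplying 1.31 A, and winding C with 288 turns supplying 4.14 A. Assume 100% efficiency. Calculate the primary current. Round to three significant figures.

I_p ≈ 1.37 A

V_A = 230 × 587/2299 = 58.726 V; V_B = 230 × 181/2299 = 18.108 V; V_C = 230 × 288/2299 = 28.813 V.
P_out = V_A I_A + V_B I_B + V_C I_C = 58.726×2.95 + 18.108×1.31 + 28.813×4.14 = 173.24 + 23.721 + 119.28 = 316.25 W.
Ideal ⇒ P_in = P_out, so I_p = P_out/V_p = 316.25/230 = 1.37 A.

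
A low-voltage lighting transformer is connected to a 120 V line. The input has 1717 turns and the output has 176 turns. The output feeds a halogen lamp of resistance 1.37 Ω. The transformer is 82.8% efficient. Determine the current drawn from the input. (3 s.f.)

V_out = 120 × 176/1717 = 12.301 V.
I_out = V_out/R = 12.301/1.37 = 8.9785 A.
P_out = V_out I_out = 12.301 × 8.9785 = 110.44 W.
P_in = P_out/η = 110.44/0.828 = 133.38 W.
I_in = P_in/V_in = 133.38/120 = 1.11 A.

I_in ≈ 1.11 A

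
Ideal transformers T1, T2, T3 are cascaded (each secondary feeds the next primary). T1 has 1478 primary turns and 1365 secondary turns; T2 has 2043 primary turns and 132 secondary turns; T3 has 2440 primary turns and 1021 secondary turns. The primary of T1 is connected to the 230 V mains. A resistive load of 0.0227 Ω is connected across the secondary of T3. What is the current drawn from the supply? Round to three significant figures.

Secondary of T1: V = 230.00 × 1365/1478 = 212.42 V.
Secondary of T2: V = 212.42 × 132/2043 = 13.724 V.
Secondary of T3: V = 13.724 × 1021/2440 = 5.7429 V.
I_load = 5.7429/0.0227 = 252.99 A, so P_out = 5.7429 × 252.99 = 1452.9 W.
All ideal ⇒ P_in = P_out, so I_supply = 1452.9/230 = 6.32 A.

I_supply ≈ 6.32 A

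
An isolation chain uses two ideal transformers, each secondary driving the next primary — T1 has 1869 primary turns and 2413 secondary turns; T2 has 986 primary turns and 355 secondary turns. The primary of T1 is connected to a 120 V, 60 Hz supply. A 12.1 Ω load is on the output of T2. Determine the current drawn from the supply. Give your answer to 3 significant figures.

I_supply ≈ 2.14 A

Secondary of T1: V = 120.00 × 2413/1869 = 154.93 V.
Secondary of T2: V = 154.93 × 355/986 = 55.780 V.
I_load = 55.780/12.1 = 4.6099 A, so P_out = 55.780 × 4.6099 = 257.14 W.
All ideal ⇒ P_in = P_out, so I_supply = 257.14/120 = 2.14 A.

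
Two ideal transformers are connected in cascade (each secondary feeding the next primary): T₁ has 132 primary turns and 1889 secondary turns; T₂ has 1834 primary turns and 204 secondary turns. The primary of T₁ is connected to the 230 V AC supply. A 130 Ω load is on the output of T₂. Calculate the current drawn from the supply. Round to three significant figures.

Secondary of T₁: V = 230.00 × 1889/132 = 3291.4 V.
Secondary of T₂: V = 3291.4 × 204/1834 = 366.11 V.
I_load = 366.11/130 = 2.8163 A, so P_out = 366.11 × 2.8163 = 1031.1 W.
All ideal ⇒ P_in = P_out, so I_supply = 1031.1/230 = 4.48 A.

I_supply ≈ 4.48 A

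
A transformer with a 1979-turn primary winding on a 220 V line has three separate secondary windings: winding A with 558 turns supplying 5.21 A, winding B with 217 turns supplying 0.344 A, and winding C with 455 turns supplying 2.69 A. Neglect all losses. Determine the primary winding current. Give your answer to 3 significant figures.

V_A = 220 × 558/1979 = 62.031 V; V_B = 220 × 217/1979 = 24.123 V; V_C = 220 × 455/1979 = 50.581 V.
P_out = V_A I_A + V_B I_B + V_C I_C = 62.031×5.21 + 24.123×0.344 + 50.581×2.69 = 323.18 + 8.2984 + 136.06 = 467.54 W.
Ideal ⇒ P_in = P_out, so I_p = P_out/V_p = 467.54/220 = 2.13 A.

I_p ≈ 2.13 A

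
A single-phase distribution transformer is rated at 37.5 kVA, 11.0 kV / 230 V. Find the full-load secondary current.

I_s = S/V_s = 37500/230 = 163 A.

I_s ≈ 163 A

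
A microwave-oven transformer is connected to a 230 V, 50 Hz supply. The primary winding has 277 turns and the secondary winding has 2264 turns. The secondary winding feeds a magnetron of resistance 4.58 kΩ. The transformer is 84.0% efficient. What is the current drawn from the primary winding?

V_s = 230 × 2264/277 = 1879.9 V.
I_s = V_s/R = 1879.9/4580 = 0.41045 A.
P_out = V_s I_s = 1879.9 × 0.41045 = 771.58 W.
P_in = P_out/η = 771.58/0.840 = 918.55 W.
I_p = P_in/V_p = 918.55/230 = 3.99 A.

I_p ≈ 3.99 A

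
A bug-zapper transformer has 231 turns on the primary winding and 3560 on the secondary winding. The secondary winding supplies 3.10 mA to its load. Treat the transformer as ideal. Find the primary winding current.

For an ideal transformer I_p/I_s = N_s/N_p, so I_p = 0.00310 × 3560/231 = 0.0478 A.

I_p ≈ 0.0478 A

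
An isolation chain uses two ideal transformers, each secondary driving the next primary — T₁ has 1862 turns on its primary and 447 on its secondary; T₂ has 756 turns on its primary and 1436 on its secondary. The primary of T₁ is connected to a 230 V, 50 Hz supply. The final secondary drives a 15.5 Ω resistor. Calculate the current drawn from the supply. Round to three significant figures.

I_supply ≈ 3.09 A

Secondary of T₁: V = 230.00 × 447/1862 = 55.215 V.
Secondary of T₂: V = 55.215 × 1436/756 = 104.88 V.
I_load = 104.88/15.5 = 6.7664 A, so P_out = 104.88 × 6.7664 = 709.65 W.
All ideal ⇒ P_in = P_out, so I_supply = 709.65/230 = 3.09 A.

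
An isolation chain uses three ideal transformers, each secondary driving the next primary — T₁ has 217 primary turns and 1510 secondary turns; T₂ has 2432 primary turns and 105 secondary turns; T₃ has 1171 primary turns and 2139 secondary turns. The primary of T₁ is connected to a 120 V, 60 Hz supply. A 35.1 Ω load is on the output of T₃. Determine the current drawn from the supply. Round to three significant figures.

After T₁: V = 120.00 × 1510/217 = 835.02 V.
After T₂: V = 835.02 × 105/2432 = 36.052 V.
After T₃: V = 36.052 × 2139/1171 = 65.853 V.
I_load = 65.853/35.1 = 1.8762 A, so P_out = 65.853 × 1.8762 = 123.55 W.
All ideal ⇒ P_in = P_out, so I_supply = 123.55/120 = 1.03 A.

I_supply ≈ 1.03 A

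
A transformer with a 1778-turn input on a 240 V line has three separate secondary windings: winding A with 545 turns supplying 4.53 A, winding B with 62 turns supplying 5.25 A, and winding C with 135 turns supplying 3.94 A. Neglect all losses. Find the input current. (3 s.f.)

I_in ≈ 1.87 A

V_A = 240 × 545/1778 = 73.566 V; V_B = 240 × 62/1778 = 8.3690 V; V_C = 240 × 135/1778 = 18.223 V.
P_out = V_A I_A + V_B I_B + V_C I_C = 73.566×4.53 + 8.3690×5.25 + 18.223×3.94 = 333.25 + 43.937 + 71.798 = 448.99 W.
Ideal ⇒ P_in = P_out, so I_in = P_out/V_in = 448.99/240 = 1.87 A.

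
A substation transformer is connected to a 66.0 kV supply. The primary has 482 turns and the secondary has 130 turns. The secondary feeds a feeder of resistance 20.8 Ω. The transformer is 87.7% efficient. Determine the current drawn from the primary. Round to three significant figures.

I_p ≈ 263 A

V_s = 66000 × 130/482 = 17801 V.
I_s = V_s/R = 17801/20.8 = 855.81 A.
P_out = V_s I_s = 17801 × 855.81 = 1.5234×10^7 W.
P_in = P_out/η = 1.5234×10^7/0.877 = 1.7371×10^7 W.
I_p = P_in/V_p = 1.7371×10^7/66000 = 263 A.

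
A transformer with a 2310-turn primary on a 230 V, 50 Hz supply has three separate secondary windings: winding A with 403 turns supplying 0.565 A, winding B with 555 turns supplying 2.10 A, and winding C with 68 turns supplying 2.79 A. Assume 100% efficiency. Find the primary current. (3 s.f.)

I_p ≈ 0.685 A

V_A = 230 × 403/2310 = 40.126 V; V_B = 230 × 555/2310 = 55.260 V; V_C = 230 × 68/2310 = 6.7706 V.
P_out = V_A I_A + V_B I_B + V_C I_C = 40.126×0.565 + 55.260×2.10 + 6.7706×2.79 = 22.671 + 116.05 + 18.890 = 157.61 W.
Ideal ⇒ P_in = P_out, so I_p = P_out/V_p = 157.61/230 = 0.685 A.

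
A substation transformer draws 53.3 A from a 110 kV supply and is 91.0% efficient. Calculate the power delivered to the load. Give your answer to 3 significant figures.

P_out ≈ 5.34×10^6 W

P_in = V_p I_p = 110000 × 53.3 = 5.8630×10^6 W.
P_out = η P_in = 0.910 × 5.8630×10^6 = 5.34×10^6 W.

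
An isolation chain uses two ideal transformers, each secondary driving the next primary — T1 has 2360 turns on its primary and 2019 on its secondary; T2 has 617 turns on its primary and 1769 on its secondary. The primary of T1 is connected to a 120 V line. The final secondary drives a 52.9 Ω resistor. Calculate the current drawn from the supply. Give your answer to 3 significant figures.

I_supply ≈ 13.6 A

Secondary of T1: V = 120.00 × 2019/2360 = 102.66 V.
Secondary of T2: V = 102.66 × 1769/617 = 294.34 V.
I_load = 294.34/52.9 = 5.5641 A, so P_out = 294.34 × 5.5641 = 1637.7 W.
All ideal ⇒ P_in = P_out, so I_supply = 1637.7/120 = 13.6 A.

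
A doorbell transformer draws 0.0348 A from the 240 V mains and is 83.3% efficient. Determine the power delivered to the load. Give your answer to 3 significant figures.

P_in = V_p I_p = 240 × 0.0348 = 8.3520 W.
P_out = η P_in = 0.833 × 8.3520 = 6.96 W.

P_out ≈ 6.96 W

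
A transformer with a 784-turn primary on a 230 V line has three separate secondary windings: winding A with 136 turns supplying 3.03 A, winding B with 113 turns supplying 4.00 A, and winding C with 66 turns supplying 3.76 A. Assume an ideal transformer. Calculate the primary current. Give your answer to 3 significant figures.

V_A = 230 × 136/784 = 39.898 V; V_B = 230 × 113/784 = 33.151 V; V_C = 230 × 66/784 = 19.362 V.
P_out = V_A I_A + V_B I_B + V_C I_C = 39.898×3.03 + 33.151×4.00 + 19.362×3.76 = 120.89 + 132.60 + 72.802 = 326.29 W.
Ideal ⇒ P_in = P_out, so I_p = P_out/V_p = 326.29/230 = 1.42 A.

I_p ≈ 1.42 A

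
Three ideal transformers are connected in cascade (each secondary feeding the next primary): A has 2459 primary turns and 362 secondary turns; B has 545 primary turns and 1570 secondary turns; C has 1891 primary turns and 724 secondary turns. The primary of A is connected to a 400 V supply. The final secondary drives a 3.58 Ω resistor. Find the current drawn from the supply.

I_supply ≈ 2.95 A

Secondary of A: V = 400.00 × 362/2459 = 58.886 V.
Secondary of B: V = 58.886 × 1570/545 = 169.63 V.
Secondary of C: V = 169.63 × 724/1891 = 64.947 V.
I_load = 64.947/3.58 = 18.142 A, so P_out = 64.947 × 18.142 = 1178.2 W.
All ideal ⇒ P_in = P_out, so I_supply = 1178.2/400 = 2.95 A.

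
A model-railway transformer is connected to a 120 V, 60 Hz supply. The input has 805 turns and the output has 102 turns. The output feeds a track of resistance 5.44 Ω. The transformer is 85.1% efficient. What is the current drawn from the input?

V_out = 120 × 102/805 = 15.205 V.
I_out = V_out/R = 15.205/5.44 = 2.7950 A.
P_out = V_out I_out = 15.205 × 2.7950 = 42.498 W.
P_in = P_out/η = 42.498/0.851 = 49.939 W.
I_in = P_in/V_in = 49.939/120 = 0.416 A.

I_in ≈ 0.416 A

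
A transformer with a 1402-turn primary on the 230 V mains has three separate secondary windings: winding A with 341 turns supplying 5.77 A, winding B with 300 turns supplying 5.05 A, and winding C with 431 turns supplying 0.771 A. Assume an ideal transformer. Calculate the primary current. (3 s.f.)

I_p ≈ 2.72 A

V_A = 230 × 341/1402 = 55.942 V; V_B = 230 × 300/1402 = 49.215 V; V_C = 230 × 431/1402 = 70.706 V.
P_out = V_A I_A + V_B I_B + V_C I_C = 55.942×5.77 + 49.215×5.05 + 70.706×0.771 = 322.78 + 248.54 + 54.514 = 625.83 W.
Ideal ⇒ P_in = P_out, so I_p = P_out/V_p = 625.83/230 = 2.72 A.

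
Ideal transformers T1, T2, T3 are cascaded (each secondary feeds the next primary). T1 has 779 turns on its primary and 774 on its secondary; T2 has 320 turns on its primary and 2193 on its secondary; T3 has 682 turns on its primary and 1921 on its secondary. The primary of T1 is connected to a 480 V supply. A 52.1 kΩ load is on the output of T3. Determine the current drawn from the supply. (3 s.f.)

I_supply ≈ 3.39 A

After T1: V = 480.00 × 774/779 = 476.92 V.
After T2: V = 476.92 × 2193/320 = 3268.4 V.
After T3: V = 3268.4 × 1921/682 = 9206.1 V.
I_load = 9206.1/52100 = 0.17670 A, so P_out = 9206.1 × 0.17670 = 1626.7 W.
All ideal ⇒ P_in = P_out, so I_supply = 1626.7/480 = 3.39 A.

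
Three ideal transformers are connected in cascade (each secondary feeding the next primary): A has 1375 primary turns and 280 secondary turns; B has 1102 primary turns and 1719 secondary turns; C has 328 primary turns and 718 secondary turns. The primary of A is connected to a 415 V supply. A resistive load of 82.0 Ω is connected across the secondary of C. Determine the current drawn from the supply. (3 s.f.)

After A: V = 415.00 × 280/1375 = 84.509 V.
After B: V = 84.509 × 1719/1102 = 131.82 V.
After C: V = 131.82 × 718/328 = 288.57 V.
I_load = 288.57/82.0 = 3.5191 A, so P_out = 288.57 × 3.5191 = 1015.5 W.
All ideal ⇒ P_in = P_out, so I_supply = 1015.5/415 = 2.45 A.

I_supply ≈ 2.45 A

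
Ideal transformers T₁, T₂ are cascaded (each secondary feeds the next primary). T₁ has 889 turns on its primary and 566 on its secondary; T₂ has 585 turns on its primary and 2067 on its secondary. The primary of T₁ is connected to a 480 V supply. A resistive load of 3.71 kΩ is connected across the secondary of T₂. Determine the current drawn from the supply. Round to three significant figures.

After T₁: V = 480.00 × 566/889 = 305.60 V.
After T₂: V = 305.60 × 2067/585 = 1079.8 V.
I_load = 1079.8/3710 = 0.29105 A, so P_out = 1079.8 × 0.29105 = 314.27 W.
All ideal ⇒ P_in = P_out, so I_supply = 314.27/480 = 0.655 A.

I_supply ≈ 0.655 A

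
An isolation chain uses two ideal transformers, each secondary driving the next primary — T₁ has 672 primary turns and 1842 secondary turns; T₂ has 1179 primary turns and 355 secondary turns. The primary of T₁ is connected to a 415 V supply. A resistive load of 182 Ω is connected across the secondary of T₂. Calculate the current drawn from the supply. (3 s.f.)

Secondary of T₁: V = 415.00 × 1842/672 = 1137.5 V.
Secondary of T₂: V = 1137.5 × 355/1179 = 342.52 V.
I_load = 342.52/182 = 1.8820 A, so P_out = 342.52 × 1.8820 = 644.61 W.
All ideal ⇒ P_in = P_out, so I_supply = 644.61/415 = 1.55 A.

I_supply ≈ 1.55 A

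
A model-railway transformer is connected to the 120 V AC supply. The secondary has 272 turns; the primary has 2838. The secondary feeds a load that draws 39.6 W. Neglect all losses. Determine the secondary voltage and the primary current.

V_s ≈ 11.5 V, I_p ≈ 0.330 A

V_s = V_p × N_s/N_p = 120 × 272/2838 = 11.501 V.
I_s = P/V_s = 39.6/11.501 = 3.4432 A.
I_p = I_s × N_s/N_p = 3.4432 × 272/2838 = 0.330 A.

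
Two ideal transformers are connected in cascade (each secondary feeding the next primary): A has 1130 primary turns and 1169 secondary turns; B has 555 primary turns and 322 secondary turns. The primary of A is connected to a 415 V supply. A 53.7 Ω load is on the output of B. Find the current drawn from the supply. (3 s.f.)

After A: V = 415.00 × 1169/1130 = 429.32 V.
After B: V = 429.32 × 322/555 = 249.08 V.
I_load = 249.08/53.7 = 4.6384 A, so P_out = 249.08 × 4.6384 = 1155.4 W.
All ideal ⇒ P_in = P_out, so I_supply = 1155.4/415 = 2.78 A.

I_supply ≈ 2.78 A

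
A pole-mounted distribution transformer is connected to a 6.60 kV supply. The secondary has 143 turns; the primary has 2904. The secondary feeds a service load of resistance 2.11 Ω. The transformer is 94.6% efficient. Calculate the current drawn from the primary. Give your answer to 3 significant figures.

V_s = 6600 × 143/2904 = 325.00 V.
I_s = V_s/R = 325.00/2.11 = 154.03 A.
P_out = V_s I_s = 325.00 × 154.03 = 50059 W.
P_in = P_out/η = 50059/0.946 = 52917 W.
I_p = P_in/V_p = 52917/6600 = 8.02 A.

I_p ≈ 8.02 A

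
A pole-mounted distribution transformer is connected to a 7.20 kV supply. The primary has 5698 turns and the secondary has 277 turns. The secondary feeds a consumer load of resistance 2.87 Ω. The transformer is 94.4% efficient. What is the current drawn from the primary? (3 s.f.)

I_p ≈ 6.28 A

V_s = 7200 × 277/5698 = 350.02 V.
I_s = V_s/R = 350.02/2.87 = 121.96 A.
P_out = V_s I_s = 350.02 × 121.96 = 42687 W.
P_in = P_out/η = 42687/0.944 = 45219 W.
I_p = P_in/V_p = 45219/7200 = 6.28 A.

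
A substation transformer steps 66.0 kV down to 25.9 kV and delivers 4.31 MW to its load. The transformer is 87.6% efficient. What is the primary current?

P_in = P_out/η = 4.31×10^6/0.876 = 4.9201×10^6 W.
I_p = P_in/V_p = 4.9201×10^6/66000 = 74.5 A.

I_p ≈ 74.5 A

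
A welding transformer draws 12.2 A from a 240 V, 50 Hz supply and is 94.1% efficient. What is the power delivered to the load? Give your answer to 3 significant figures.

P_out ≈ 2760 W

P_in = V_in I_in = 240 × 12.2 = 2928.0 W.
P_out = η P_in = 0.941 × 2928.0 = 2760 W.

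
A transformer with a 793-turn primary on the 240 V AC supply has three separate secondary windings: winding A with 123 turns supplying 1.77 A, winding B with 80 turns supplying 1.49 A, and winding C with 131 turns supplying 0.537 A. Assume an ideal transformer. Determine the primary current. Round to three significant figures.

V_A = 240 × 123/793 = 37.226 V; V_B = 240 × 80/793 = 24.212 V; V_C = 240 × 131/793 = 39.647 V.
P_out = V_A I_A + V_B I_B + V_C I_C = 37.226×1.77 + 24.212×1.49 + 39.647×0.537 = 65.890 + 36.076 + 21.290 = 123.26 W.
Ideal ⇒ P_in = P_out, so I_p = P_out/V_p = 123.26/240 = 0.514 A.

I_p ≈ 0.514 A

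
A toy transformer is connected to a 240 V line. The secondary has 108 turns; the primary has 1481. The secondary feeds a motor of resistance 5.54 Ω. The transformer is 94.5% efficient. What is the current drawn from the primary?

I_p ≈ 0.244 A

V_s = 240 × 108/1481 = 17.502 V.
I_s = V_s/R = 17.502/5.54 = 3.1591 A.
P_out = V_s I_s = 17.502 × 3.1591 = 55.290 W.
P_in = P_out/η = 55.290/0.945 = 58.508 W.
I_p = P_in/V_p = 58.508/240 = 0.244 A.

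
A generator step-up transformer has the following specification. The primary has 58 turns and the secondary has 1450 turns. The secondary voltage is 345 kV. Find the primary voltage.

V_p ≈ 13800 V

V_p/V_s = N_p/N_s, so V_p = 345000 × 58/1450 = 13800 V.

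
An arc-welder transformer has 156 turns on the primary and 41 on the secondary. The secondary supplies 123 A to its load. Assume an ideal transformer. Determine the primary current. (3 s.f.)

For an ideal transformer I_p/I_s = N_s/N_p, so I_p = 123 × 41/156 = 32.3 A.

I_p ≈ 32.3 A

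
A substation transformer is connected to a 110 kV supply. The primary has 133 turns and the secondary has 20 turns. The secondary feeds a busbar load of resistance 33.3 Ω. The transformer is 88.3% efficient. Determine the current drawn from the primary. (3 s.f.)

I_p ≈ 84.6 A

V_s = 110000 × 20/133 = 16541 V.
I_s = V_s/R = 16541/33.3 = 496.74 A.
P_out = V_s I_s = 16541 × 496.74 = 8.2167×10^6 W.
P_in = P_out/η = 8.2167×10^6/0.883 = 9.3054×10^6 W.
I_p = P_in/V_p = 9.3054×10^6/110000 = 84.6 A.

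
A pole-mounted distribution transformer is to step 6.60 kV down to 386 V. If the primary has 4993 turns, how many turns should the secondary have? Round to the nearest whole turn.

N_s = 292 turns

N_s/N_p = V_s/V_p, so N_s = 4993 × 386/6600 = 292.0 ≈ 292 turns.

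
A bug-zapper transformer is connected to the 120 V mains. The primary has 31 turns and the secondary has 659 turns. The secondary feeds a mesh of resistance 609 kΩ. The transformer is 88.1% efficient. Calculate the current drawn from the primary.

V_s = 120 × 659/31 = 2551.0 V.
I_s = V_s/R = 2551.0/609000 = 0.0041888 A.
P_out = V_s I_s = 2551.0 × 0.0041888 = 10.685 W.
P_in = P_out/η = 10.685/0.881 = 12.129 W.
I_p = P_in/V_p = 12.129/120 = 0.101 A.

I_p ≈ 0.101 A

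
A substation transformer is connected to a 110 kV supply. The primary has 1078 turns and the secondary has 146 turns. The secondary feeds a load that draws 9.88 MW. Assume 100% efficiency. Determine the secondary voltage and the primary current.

V_s = V_p × N_s/N_p = 110000 × 146/1078 = 14898 V.
I_s = P/V_s = 9.88×10^6/14898 = 663.18 A.
I_p = I_s × N_s/N_p = 663.18 × 146/1078 = 89.8 A.

V_s ≈ 14900 V, I_p ≈ 89.8 A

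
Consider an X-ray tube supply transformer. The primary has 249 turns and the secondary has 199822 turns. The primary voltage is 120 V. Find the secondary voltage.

V_s ≈ 96300 V

V_s/V_p = N_s/N_p, so V_s = 120 × 199822/249 = 96300 V.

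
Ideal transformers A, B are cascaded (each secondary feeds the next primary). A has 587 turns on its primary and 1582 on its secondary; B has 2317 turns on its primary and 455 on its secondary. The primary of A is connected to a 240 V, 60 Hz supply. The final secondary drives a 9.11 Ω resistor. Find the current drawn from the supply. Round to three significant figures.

I_supply ≈ 7.38 A

Secondary of A: V = 240.00 × 1582/587 = 646.81 V.
Secondary of B: V = 646.81 × 455/2317 = 127.02 V.
I_load = 127.02/9.11 = 13.943 A, so P_out = 127.02 × 13.943 = 1771.0 W.
All ideal ⇒ P_in = P_out, so I_supply = 1771.0/240 = 7.38 A.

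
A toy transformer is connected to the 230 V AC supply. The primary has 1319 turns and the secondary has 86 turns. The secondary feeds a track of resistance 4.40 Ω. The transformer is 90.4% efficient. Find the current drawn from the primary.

V_s = 230 × 86/1319 = 14.996 V.
I_s = V_s/R = 14.996/4.40 = 3.4082 A.
P_out = V_s I_s = 14.996 × 3.4082 = 51.111 W.
P_in = P_out/η = 51.111/0.904 = 56.538 W.
I_p = P_in/V_p = 56.538/230 = 0.246 A.

I_p ≈ 0.246 A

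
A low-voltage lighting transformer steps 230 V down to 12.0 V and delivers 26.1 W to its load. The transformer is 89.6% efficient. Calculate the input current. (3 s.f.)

P_in = P_out/η = 26.1/0.896 = 29.129 W.
I_in = P_in/V_in = 29.129/230 = 0.127 A.

I_in ≈ 0.127 A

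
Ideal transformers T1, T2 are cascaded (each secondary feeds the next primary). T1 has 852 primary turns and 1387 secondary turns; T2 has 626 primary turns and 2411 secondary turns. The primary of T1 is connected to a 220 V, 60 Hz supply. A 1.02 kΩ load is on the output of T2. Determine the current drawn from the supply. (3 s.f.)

I_supply ≈ 8.48 A

After T1: V = 220.00 × 1387/852 = 358.15 V.
After T2: V = 358.15 × 2411/626 = 1379.4 V.
I_load = 1379.4/1020 = 1.3523 A, so P_out = 1379.4 × 1.3523 = 1865.4 W.
All ideal ⇒ P_in = P_out, so I_supply = 1865.4/220 = 8.48 A.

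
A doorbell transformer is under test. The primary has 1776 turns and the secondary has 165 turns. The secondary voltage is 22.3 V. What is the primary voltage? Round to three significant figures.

V_p ≈ 240 V

V_p/V_s = N_p/N_s, so V_p = 22.3 × 1776/165 = 240 V.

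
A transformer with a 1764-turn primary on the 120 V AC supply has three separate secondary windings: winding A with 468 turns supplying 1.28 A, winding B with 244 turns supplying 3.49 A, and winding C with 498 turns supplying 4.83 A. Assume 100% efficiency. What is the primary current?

V_A = 120 × 468/1764 = 31.837 V; V_B = 120 × 244/1764 = 16.599 V; V_C = 120 × 498/1764 = 33.878 V.
P_out = V_A I_A + V_B I_B + V_C I_C = 31.837×1.28 + 16.599×3.49 + 33.878×4.83 = 40.751 + 57.929 + 163.63 = 262.31 W.
Ideal ⇒ P_in = P_out, so I_p = P_out/V_p = 262.31/120 = 2.19 A.

I_p ≈ 2.19 A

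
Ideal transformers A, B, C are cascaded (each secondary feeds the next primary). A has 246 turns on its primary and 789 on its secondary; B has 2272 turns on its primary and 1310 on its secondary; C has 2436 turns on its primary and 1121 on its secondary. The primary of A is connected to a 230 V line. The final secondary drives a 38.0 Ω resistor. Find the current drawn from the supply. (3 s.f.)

Secondary of A: V = 230.00 × 789/246 = 737.68 V.
Secondary of B: V = 737.68 × 1310/2272 = 425.34 V.
Secondary of C: V = 425.34 × 1121/2436 = 195.73 V.
I_load = 195.73/38.0 = 5.1508 A, so P_out = 195.73 × 5.1508 = 1008.2 W.
All ideal ⇒ P_in = P_out, so I_supply = 1008.2/230 = 4.38 A.

I_supply ≈ 4.38 A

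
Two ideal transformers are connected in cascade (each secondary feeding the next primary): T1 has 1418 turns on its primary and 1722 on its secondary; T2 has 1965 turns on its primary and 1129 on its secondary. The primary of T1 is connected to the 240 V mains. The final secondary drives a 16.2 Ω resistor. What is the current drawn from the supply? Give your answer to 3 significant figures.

I_supply ≈ 7.21 A

Secondary of T1: V = 240.00 × 1722/1418 = 291.45 V.
Secondary of T2: V = 291.45 × 1129/1965 = 167.46 V.
I_load = 167.46/16.2 = 10.337 A, so P_out = 167.46 × 10.337 = 1730.9 W.
All ideal ⇒ P_in = P_out, so I_supply = 1730.9/240 = 7.21 A.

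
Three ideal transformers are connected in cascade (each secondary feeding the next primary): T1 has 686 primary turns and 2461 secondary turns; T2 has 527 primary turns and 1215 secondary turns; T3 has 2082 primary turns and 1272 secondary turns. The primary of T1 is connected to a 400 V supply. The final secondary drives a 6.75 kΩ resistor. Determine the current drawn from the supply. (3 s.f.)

I_supply ≈ 1.51 A

Secondary of T1: V = 400.00 × 2461/686 = 1435.0 V.
Secondary of T2: V = 1435.0 × 1215/527 = 3308.4 V.
Secondary of T3: V = 3308.4 × 1272/2082 = 2021.2 V.
I_load = 2021.2/6750 = 0.29944 A, so P_out = 2021.2 × 0.29944 = 605.25 W.
All ideal ⇒ P_in = P_out, so I_supply = 605.25/400 = 1.51 A.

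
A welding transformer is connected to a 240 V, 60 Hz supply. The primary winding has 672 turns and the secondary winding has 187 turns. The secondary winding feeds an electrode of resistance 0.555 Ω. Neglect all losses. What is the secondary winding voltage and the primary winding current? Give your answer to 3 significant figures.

V_s ≈ 66.8 V, I_p ≈ 33.5 A

V_s = V_p × N_s/N_p = 240 × 187/672 = 66.786 V.
I_s = V_s/R = 66.786/0.555 = 120.33 A.
I_p = I_s × N_s/N_p = 120.33 × 187/672 = 33.5 A.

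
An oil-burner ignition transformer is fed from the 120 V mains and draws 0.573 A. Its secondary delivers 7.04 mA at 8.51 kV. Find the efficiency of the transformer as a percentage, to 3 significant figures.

P_in = 120 × 0.573 = 68.7600 W.
P_out = 8510 × 0.00704 = 59.9104 W.
η = P_out/P_in = 59.9104/68.7600 = 0.871.

η ≈ 87.1%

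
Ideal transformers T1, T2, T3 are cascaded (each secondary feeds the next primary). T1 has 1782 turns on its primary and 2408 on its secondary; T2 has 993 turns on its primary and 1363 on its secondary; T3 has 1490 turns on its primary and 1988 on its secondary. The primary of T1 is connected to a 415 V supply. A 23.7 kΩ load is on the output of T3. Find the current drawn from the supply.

After T1: V = 415.00 × 2408/1782 = 560.79 V.
After T2: V = 560.79 × 1363/993 = 769.74 V.
After T3: V = 769.74 × 1988/1490 = 1027.0 V.
I_load = 1027.0/23700 = 0.043334 A, so P_out = 1027.0 × 0.043334 = 44.504 W.
All ideal ⇒ P_in = P_out, so I_supply = 44.504/415 = 0.107 A.

I_supply ≈ 0.107 A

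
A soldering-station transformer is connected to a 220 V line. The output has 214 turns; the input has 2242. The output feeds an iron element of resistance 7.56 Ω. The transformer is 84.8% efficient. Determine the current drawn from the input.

V_out = 220 × 214/2242 = 20.999 V.
I_out = V_out/R = 20.999/7.56 = 2.7777 A.
P_out = V_out I_out = 20.999 × 2.7777 = 58.328 W.
P_in = P_out/η = 58.328/0.848 = 68.783 W.
I_in = P_in/V_in = 68.783/220 = 0.313 A.

I_in ≈ 0.313 A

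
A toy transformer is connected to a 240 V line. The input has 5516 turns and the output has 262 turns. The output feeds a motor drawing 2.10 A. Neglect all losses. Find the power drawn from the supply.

P ≈ 23.9 W

I_in = I_out × N_out/N_in = 2.10 × 262/5516 = 0.099746 A.
P = V_in I_in = 240 × 0.099746 = 23.9 W.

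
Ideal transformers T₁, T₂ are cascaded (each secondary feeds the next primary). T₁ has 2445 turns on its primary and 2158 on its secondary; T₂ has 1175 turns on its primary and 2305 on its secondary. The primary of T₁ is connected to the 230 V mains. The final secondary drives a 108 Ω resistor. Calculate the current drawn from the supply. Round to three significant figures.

I_supply ≈ 6.38 A

After T₁: V = 230.00 × 2158/2445 = 203.00 V.
After T₂: V = 203.00 × 2305/1175 = 398.23 V.
I_load = 398.23/108 = 3.6873 A, so P_out = 398.23 × 3.6873 = 1468.4 W.
All ideal ⇒ P_in = P_out, so I_supply = 1468.4/230 = 6.38 A.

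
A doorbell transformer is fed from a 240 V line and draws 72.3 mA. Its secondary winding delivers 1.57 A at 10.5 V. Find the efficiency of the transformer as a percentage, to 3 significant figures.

P_in = 240 × 0.0723 = 17.3520 W.
P_out = 10.5 × 1.57 = 16.4850 W.
η = P_out/P_in = 16.4850/17.3520 = 0.950.

η ≈ 95.0%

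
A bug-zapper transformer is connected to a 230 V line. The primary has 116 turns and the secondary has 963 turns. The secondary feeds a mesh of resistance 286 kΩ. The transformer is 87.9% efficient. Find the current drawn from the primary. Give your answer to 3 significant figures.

V_s = 230 × 963/116 = 1909.4 V.
I_s = V_s/R = 1909.4/286000 = 0.0066762 A.
P_out = V_s I_s = 1909.4 × 0.0066762 = 12.748 W.
P_in = P_out/η = 12.748/0.879 = 14.502 W.
I_p = P_in/V_p = 14.502/230 = 0.0631 A.

I_p ≈ 0.0631 A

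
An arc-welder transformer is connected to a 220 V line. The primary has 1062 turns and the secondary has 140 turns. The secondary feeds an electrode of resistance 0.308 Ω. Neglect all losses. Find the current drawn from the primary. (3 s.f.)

V_s = V_p × N_s/N_p = 220 × 140/1062 = 29.002 V.
I_s = V_s/R = 29.002/0.308 = 94.162 A.
For an ideal transformer I_p N_p = I_s N_s, so I_p = 94.162 × 140/1062 = 12.4 A.

I_p ≈ 12.4 A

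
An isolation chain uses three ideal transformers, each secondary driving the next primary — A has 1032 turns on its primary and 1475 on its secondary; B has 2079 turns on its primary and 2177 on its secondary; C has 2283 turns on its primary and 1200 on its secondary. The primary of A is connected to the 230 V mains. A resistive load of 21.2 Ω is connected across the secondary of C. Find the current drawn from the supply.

I_supply ≈ 6.71 A

Secondary of A: V = 230.00 × 1475/1032 = 328.73 V.
Secondary of B: V = 328.73 × 2177/2079 = 344.23 V.
Secondary of C: V = 344.23 × 1200/2283 = 180.93 V.
I_load = 180.93/21.2 = 8.5346 A, so P_out = 180.93 × 8.5346 = 1544.2 W.
All ideal ⇒ P_in = P_out, so I_supply = 1544.2/230 = 6.71 A.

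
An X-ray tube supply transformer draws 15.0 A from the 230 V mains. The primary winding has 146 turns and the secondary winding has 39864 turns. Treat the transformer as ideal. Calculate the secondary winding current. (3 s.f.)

I_s ≈ 0.0549 A

I_s/I_p = N_p/N_s, so I_s = 15.0 × 146/39864 = 0.0549 A.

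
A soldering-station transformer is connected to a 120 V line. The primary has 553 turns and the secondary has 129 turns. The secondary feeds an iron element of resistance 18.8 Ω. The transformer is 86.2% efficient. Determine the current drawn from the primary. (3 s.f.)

V_s = 120 × 129/553 = 27.993 V.
I_s = V_s/R = 27.993/18.8 = 1.4890 A.
P_out = V_s I_s = 27.993 × 1.4890 = 41.681 W.
P_in = P_out/η = 41.681/0.862 = 48.353 W.
I_p = P_in/V_p = 48.353/120 = 0.403 A.

I_p ≈ 0.403 A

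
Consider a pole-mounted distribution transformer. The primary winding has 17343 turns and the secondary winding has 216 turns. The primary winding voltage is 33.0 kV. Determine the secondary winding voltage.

V_s ≈ 411 V

V_s/V_p = N_s/N_p, so V_s = 33000 × 216/17343 = 411 V.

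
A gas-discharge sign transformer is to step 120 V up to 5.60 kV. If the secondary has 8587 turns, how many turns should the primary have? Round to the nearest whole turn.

N_p/N_s = V_p/V_s, so N_p = 8587 × 120/5600 = 184.0 ≈ 184 turns.

N_p = 184 turns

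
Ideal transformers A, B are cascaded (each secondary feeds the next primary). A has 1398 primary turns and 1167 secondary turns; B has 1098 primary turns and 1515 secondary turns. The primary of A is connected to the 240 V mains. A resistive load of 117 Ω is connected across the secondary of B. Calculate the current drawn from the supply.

After A: V = 240.00 × 1167/1398 = 200.34 V.
After B: V = 200.34 × 1515/1098 = 276.43 V.
I_load = 276.43/117 = 2.3626 A, so P_out = 276.43 × 2.3626 = 653.11 W.
All ideal ⇒ P_in = P_out, so I_supply = 653.11/240 = 2.72 A.

I_supply ≈ 2.72 A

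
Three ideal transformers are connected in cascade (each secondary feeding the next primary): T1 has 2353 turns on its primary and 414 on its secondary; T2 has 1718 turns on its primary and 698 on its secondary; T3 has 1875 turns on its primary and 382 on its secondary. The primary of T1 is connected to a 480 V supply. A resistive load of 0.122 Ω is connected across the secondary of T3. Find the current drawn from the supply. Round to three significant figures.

After T1: V = 480.00 × 414/2353 = 84.454 V.
After T2: V = 84.454 × 698/1718 = 34.312 V.
After T3: V = 34.312 × 382/1875 = 6.9906 V.
I_load = 6.9906/0.122 = 57.300 A, so P_out = 6.9906 × 57.300 = 400.56 W.
All ideal ⇒ P_in = P_out, so I_supply = 400.56/480 = 0.835 A.

I_supply ≈ 0.835 A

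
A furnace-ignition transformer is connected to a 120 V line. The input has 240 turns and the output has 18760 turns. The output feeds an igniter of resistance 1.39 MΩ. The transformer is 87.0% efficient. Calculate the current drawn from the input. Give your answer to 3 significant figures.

I_in ≈ 0.606 A

V_out = 120 × 18760/240 = 9380.0 V.
I_out = V_out/R = 9380.0/(1.39×10^6) = 0.0067482 A.
P_out = V_out I_out = 9380.0 × 0.0067482 = 63.298 W.
P_in = P_out/η = 63.298/0.870 = 72.756 W.
I_in = P_in/V_in = 72.756/120 = 0.606 A.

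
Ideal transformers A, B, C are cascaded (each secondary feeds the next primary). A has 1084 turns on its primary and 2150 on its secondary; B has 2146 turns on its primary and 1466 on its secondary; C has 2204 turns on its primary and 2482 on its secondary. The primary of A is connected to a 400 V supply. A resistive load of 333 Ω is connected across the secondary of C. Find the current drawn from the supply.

After A: V = 400.00 × 2150/1084 = 793.36 V.
After B: V = 793.36 × 1466/2146 = 541.97 V.
After C: V = 541.97 × 2482/2204 = 610.33 V.
I_load = 610.33/333 = 1.8328 A, so P_out = 610.33 × 1.8328 = 1118.6 W.
All ideal ⇒ P_in = P_out, so I_supply = 1118.6/400 = 2.80 A.

I_supply ≈ 2.80 A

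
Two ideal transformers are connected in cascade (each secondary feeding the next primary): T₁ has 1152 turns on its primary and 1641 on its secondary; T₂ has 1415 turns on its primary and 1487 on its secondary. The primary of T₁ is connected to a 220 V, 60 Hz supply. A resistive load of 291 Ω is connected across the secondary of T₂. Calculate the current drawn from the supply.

I_supply ≈ 1.69 A

After T₁: V = 220.00 × 1641/1152 = 313.39 V.
After T₂: V = 313.39 × 1487/1415 = 329.33 V.
I_load = 329.33/291 = 1.1317 A, so P_out = 329.33 × 1.1317 = 372.71 W.
All ideal ⇒ P_in = P_out, so I_supply = 372.71/220 = 1.69 A.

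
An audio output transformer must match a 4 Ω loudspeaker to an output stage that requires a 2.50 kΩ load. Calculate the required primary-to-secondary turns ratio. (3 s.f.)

Z_p/Z_s = (N_p/N_s)², so N_p/N_s = √(2500/4) = √625 = 25.0.

N_p/N_s ≈ 25.0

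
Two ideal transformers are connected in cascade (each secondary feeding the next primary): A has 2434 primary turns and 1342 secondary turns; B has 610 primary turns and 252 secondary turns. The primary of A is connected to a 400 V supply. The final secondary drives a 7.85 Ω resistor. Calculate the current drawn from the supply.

I_supply ≈ 2.64 A

Secondary of A: V = 400.00 × 1342/2434 = 220.54 V.
Secondary of B: V = 220.54 × 252/610 = 91.109 V.
I_load = 91.109/7.85 = 11.606 A, so P_out = 91.109 × 11.606 = 1057.4 W.
All ideal ⇒ P_in = P_out, so I_supply = 1057.4/400 = 2.64 A.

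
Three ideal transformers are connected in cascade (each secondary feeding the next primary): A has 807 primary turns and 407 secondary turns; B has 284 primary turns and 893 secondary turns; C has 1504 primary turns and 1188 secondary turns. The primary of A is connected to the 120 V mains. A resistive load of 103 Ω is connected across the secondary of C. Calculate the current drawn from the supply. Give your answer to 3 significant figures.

After A: V = 120.00 × 407/807 = 60.520 V.
After B: V = 60.520 × 893/284 = 190.30 V.
After C: V = 190.30 × 1188/1504 = 150.32 V.
I_load = 150.32/103 = 1.4594 A, so P_out = 150.32 × 1.4594 = 219.37 W.
All ideal ⇒ P_in = P_out, so I_supply = 219.37/120 = 1.83 A.

I_supply ≈ 1.83 A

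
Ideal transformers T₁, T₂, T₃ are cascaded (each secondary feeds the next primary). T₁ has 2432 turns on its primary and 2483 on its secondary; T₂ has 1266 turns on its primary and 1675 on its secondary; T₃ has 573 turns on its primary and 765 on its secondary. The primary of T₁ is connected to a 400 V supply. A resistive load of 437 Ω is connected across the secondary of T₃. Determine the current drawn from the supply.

I_supply ≈ 2.98 A

Secondary of T₁: V = 400.00 × 2483/2432 = 408.39 V.
Secondary of T₂: V = 408.39 × 1675/1266 = 540.32 V.
Secondary of T₃: V = 540.32 × 765/573 = 721.37 V.
I_load = 721.37/437 = 1.6507 A, so P_out = 721.37 × 1.6507 = 1190.8 W.
All ideal ⇒ P_in = P_out, so I_supply = 1190.8/400 = 2.98 A.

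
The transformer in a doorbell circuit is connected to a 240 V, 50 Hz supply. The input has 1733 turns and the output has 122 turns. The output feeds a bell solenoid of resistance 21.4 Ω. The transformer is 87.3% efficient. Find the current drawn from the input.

I_in ≈ 0.0637 A

V_out = 240 × 122/1733 = 16.896 V.
I_out = V_out/R = 16.896/21.4 = 0.78951 A.
P_out = V_out I_out = 16.896 × 0.78951 = 13.339 W.
P_in = P_out/η = 13.339/0.873 = 15.280 W.
I_in = P_in/V_in = 15.280/240 = 0.0637 A.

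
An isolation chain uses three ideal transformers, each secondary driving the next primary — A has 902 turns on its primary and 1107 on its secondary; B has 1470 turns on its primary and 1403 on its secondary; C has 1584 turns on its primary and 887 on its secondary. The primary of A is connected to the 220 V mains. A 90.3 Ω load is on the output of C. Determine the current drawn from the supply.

I_supply ≈ 1.05 A

After A: V = 220.00 × 1107/902 = 270.00 V.
After B: V = 270.00 × 1403/1470 = 257.69 V.
After C: V = 257.69 × 887/1584 = 144.30 V.
I_load = 144.30/90.3 = 1.5980 A, so P_out = 144.30 × 1.5980 = 230.60 W.
All ideal ⇒ P_in = P_out, so I_supply = 230.60/220 = 1.05 A.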